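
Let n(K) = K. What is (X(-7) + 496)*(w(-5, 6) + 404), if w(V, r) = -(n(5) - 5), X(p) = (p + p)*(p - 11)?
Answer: 302192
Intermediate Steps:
X(p) = 2*p*(-11 + p) (X(p) = (2*p)*(-11 + p) = 2*p*(-11 + p))
w(V, r) = 0 (w(V, r) = -(5 - 5) = -1*0 = 0)
(X(-7) + 496)*(w(-5, 6) + 404) = (2*(-7)*(-11 - 7) + 496)*(0 + 404) = (2*(-7)*(-18) + 496)*404 = (252 + 496)*404 = 748*404 = 302192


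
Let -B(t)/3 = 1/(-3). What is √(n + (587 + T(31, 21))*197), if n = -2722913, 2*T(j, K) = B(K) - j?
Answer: I*√2610229 ≈ 1615.6*I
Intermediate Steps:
B(t) = 1 (B(t) = -3/(-3) = -3*(-1)/3 = -3*(-⅓) = 1)
T(j, K) = ½ - j/2 (T(j, K) = (1 - j)/2 = ½ - j/2)
√(n + (587 + T(31, 21))*197) = √(-2722913 + (587 + (½ - ½*31))*197) = √(-2722913 + (587 + (½ - 31/2))*197) = √(-2722913 + (587 - 15)*197) = √(-2722913 + 572*197) = √(-2722913 + 112684) = √(-2610229) = I*√2610229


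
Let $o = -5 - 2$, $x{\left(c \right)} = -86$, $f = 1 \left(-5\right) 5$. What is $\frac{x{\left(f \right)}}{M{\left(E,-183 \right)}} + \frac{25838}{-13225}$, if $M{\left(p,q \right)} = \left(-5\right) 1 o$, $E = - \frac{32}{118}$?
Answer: $- \frac{408336}{92575} \approx -4.4109$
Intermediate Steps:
$f = -25$ ($f = \left(-5\right) 5 = -25$)
$E = - \frac{16}{59}$ ($E = \left(-32\right) \frac{1}{118} = - \frac{16}{59} \approx -0.27119$)
$o = -7$
$M{\left(p,q \right)} = 35$ ($M{\left(p,q \right)} = \left(-5\right) 1 \left(-7\right) = \left(-5\right) \left(-7\right) = 35$)
$\frac{x{\left(f \right)}}{M{\left(E,-183 \right)}} + \frac{25838}{-13225} = - \frac{86}{35} + \frac{25838}{-13225} = \left(-86\right) \frac{1}{35} + 25838 \left(- \frac{1}{13225}\right) = - \frac{86}{35} - \frac{25838}{13225} = - \frac{408336}{92575}$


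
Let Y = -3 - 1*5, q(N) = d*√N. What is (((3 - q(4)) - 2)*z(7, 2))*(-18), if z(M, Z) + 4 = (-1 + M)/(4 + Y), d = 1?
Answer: -99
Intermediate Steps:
q(N) = √N (q(N) = 1*√N = √N)
Y = -8 (Y = -3 - 5 = -8)
z(M, Z) = -15/4 - M/4 (z(M, Z) = -4 + (-1 + M)/(4 - 8) = -4 + (-1 + M)/(-4) = -4 + (-1 + M)*(-¼) = -4 + (¼ - M/4) = -15/4 - M/4)
(((3 - q(4)) - 2)*z(7, 2))*(-18) = (((3 - √4) - 2)*(-15/4 - ¼*7))*(-18) = (((3 - 1*2) - 2)*(-15/4 - 7/4))*(-18) = (((3 - 2) - 2)*(-11/2))*(-18) = ((1 - 2)*(-11/2))*(-18) = -1*(-11/2)*(-18) = (11/2)*(-18) = -99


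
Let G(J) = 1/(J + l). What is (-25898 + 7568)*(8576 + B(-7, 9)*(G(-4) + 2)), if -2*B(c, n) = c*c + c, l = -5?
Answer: -156470990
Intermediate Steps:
G(J) = 1/(-5 + J) (G(J) = 1/(J - 5) = 1/(-5 + J))
B(c, n) = -c/2 - c²/2 (B(c, n) = -(c*c + c)/2 = -(c² + c)/2 = -(c + c²)/2 = -c/2 - c²/2)
(-25898 + 7568)*(8576 + B(-7, 9)*(G(-4) + 2)) = (-25898 + 7568)*(8576 + (-½*(-7)*(1 - 7))*(1/(-5 - 4) + 2)) = -18330*(8576 + (-½*(-7)*(-6))*(1/(-9) + 2)) = -18330*(8576 - 21*(-⅑ + 2)) = -18330*(8576 - 21*17/9) = -18330*(8576 - 119/3) = -18330*25609/3 = -156470990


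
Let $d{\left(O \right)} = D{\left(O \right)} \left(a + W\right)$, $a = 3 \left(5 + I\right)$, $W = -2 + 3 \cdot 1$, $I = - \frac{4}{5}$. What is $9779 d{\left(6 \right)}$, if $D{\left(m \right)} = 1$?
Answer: $\frac{664972}{5} \approx 1.3299 \cdot 10^{5}$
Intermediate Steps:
$I = - \frac{4}{5}$ ($I = \left(-4\right) \frac{1}{5} = - \frac{4}{5} \approx -0.8$)
$W = 1$ ($W = -2 + 3 = 1$)
$a = \frac{63}{5}$ ($a = 3 \left(5 - \frac{4}{5}\right) = 3 \cdot \frac{21}{5} = \frac{63}{5} \approx 12.6$)
$d{\left(O \right)} = \frac{68}{5}$ ($d{\left(O \right)} = 1 \left(\frac{63}{5} + 1\right) = 1 \cdot \frac{68}{5} = \frac{68}{5}$)
$9779 d{\left(6 \right)} = 9779 \cdot \frac{68}{5} = \frac{664972}{5}$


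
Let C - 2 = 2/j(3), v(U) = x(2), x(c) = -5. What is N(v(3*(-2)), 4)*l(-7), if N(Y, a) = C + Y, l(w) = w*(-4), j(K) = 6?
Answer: -224/3 ≈ -74.667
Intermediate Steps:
v(U) = -5
C = 7/3 (C = 2 + 2/6 = 2 + 2*(⅙) = 2 + ⅓ = 7/3 ≈ 2.3333)
l(w) = -4*w
N(Y, a) = 7/3 + Y
N(v(3*(-2)), 4)*l(-7) = (7/3 - 5)*(-4*(-7)) = -8/3*28 = -224/3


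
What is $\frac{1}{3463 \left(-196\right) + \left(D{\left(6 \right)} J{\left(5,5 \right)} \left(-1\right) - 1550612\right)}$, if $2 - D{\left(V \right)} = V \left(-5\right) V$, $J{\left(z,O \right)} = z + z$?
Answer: $- \frac{1}{2231180} \approx -4.4819 \cdot 10^{-7}$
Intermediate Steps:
$J{\left(z,O \right)} = 2 z$
$D{\left(V \right)} = 2 + 5 V^{2}$ ($D{\left(V \right)} = 2 - V \left(-5\right) V = 2 - - 5 V V = 2 - - 5 V^{2} = 2 + 5 V^{2}$)
$\frac{1}{3463 \left(-196\right) + \left(D{\left(6 \right)} J{\left(5,5 \right)} \left(-1\right) - 1550612\right)} = \frac{1}{3463 \left(-196\right) - \left(1550612 - \left(2 + 5 \cdot 6^{2}\right) 2 \cdot 5 \left(-1\right)\right)} = \frac{1}{-678748 - \left(1550612 - \left(2 + 5 \cdot 36\right) 10 \left(-1\right)\right)} = \frac{1}{-678748 - \left(1550612 - \left(2 + 180\right) 10 \left(-1\right)\right)} = \frac{1}{-678748 - \left(1550612 - 182 \cdot 10 \left(-1\right)\right)} = \frac{1}{-678748 + \left(1820 \left(-1\right) - 1550612\right)} = \frac{1}{-678748 - 1552432} = \frac{1}{-2231180} = - \frac{1}{2231180}$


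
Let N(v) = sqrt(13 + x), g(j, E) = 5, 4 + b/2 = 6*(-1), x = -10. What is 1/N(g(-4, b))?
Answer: sqrt(3)/3 ≈ 0.57735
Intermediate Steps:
b = -20 (b = -8 + 2*(6*(-1)) = -8 + 2*(-6) = -8 - 12 = -20)
N(v) = sqrt(3) (N(v) = sqrt(13 - 10) = sqrt(3))
1/N(g(-4, b)) = 1/(sqrt(3)) = sqrt(3)/3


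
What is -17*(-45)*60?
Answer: 45900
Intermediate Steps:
-17*(-45)*60 = 765*60 = 45900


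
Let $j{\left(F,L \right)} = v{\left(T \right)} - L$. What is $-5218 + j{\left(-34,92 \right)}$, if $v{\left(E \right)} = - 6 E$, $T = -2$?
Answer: $-5298$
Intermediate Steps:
$j{\left(F,L \right)} = 12 - L$ ($j{\left(F,L \right)} = \left(-6\right) \left(-2\right) - L = 12 - L$)
$-5218 + j{\left(-34,92 \right)} = -5218 + \left(12 - 92\right) = -5218 - 80 = -5298$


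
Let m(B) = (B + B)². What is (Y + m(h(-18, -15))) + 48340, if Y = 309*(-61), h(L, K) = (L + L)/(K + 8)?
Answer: 1450243/49 ≈ 29597.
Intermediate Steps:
h(L, K) = 2*L/(8 + K) (h(L, K) = (2*L)/(8 + K) = 2*L/(8 + K))
m(B) = 4*B² (m(B) = (2*B)² = 4*B²)
Y = -18849
(Y + m(h(-18, -15))) + 48340 = (-18849 + 4*(2*(-18)/(8 - 15))²) + 48340 = (-18849 + 4*(2*(-18)/(-7))²) + 48340 = (-18849 + 4*(2*(-18)*(-⅐))²) + 48340 = (-18849 + 4*(36/7)²) + 48340 = (-18849 + 4*(1296/49)) + 48340 = (-18849 + 5184/49) + 48340 = -918417/49 + 48340 = 1450243/49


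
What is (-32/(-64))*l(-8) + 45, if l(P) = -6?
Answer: 42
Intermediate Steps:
(-32/(-64))*l(-8) + 45 = -32/(-64)*(-6) + 45 = -32*(-1/64)*(-6) + 45 = (½)*(-6) + 45 = -3 + 45 = 42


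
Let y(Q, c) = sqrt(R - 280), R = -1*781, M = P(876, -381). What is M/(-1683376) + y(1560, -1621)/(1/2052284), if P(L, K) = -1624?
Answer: 203/210422 + 2052284*I*sqrt(1061) ≈ 0.00096473 + 6.6849e+7*I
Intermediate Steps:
M = -1624
R = -781
y(Q, c) = I*sqrt(1061) (y(Q, c) = sqrt(-781 - 280) = sqrt(-1061) = I*sqrt(1061))
M/(-1683376) + y(1560, -1621)/(1/2052284) = -1624/(-1683376) + (I*sqrt(1061))/(1/2052284) = -1624*(-1/1683376) + (I*sqrt(1061))/(1/2052284) = 203/210422 + (I*sqrt(1061))*2052284 = 203/210422 + 2052284*I*sqrt(1061)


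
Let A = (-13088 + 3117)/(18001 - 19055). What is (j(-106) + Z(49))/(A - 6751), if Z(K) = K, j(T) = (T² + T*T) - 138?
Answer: -23591682/7105583 ≈ -3.3202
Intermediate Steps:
j(T) = -138 + 2*T² (j(T) = (T² + T²) - 138 = 2*T² - 138 = -138 + 2*T²)
A = 9971/1054 (A = -9971/(-1054) = -9971*(-1/1054) = 9971/1054 ≈ 9.4601)
(j(-106) + Z(49))/(A - 6751) = ((-138 + 2*(-106)²) + 49)/(9971/1054 - 6751) = ((-138 + 2*11236) + 49)/(-7105583/1054) = ((-138 + 22472) + 49)*(-1054/7105583) = (22334 + 49)*(-1054/7105583) = 22383*(-1054/7105583) = -23591682/7105583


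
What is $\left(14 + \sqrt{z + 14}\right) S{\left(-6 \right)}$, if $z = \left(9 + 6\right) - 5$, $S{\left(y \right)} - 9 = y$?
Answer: $42 + 6 \sqrt{6} \approx 56.697$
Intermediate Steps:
$S{\left(y \right)} = 9 + y$
$z = 10$ ($z = 15 - 5 = 10$)
$\left(14 + \sqrt{z + 14}\right) S{\left(-6 \right)} = \left(14 + \sqrt{10 + 14}\right) \left(9 - 6\right) = \left(14 + \sqrt{24}\right) 3 = \left(14 + 2 \sqrt{6}\right) 3 = 42 + 6 \sqrt{6}$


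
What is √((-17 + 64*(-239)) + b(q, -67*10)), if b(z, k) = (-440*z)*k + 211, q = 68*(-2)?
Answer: I*√40107902 ≈ 6333.1*I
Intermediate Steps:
q = -136
b(z, k) = 211 - 440*k*z (b(z, k) = -440*k*z + 211 = 211 - 440*k*z)
√((-17 + 64*(-239)) + b(q, -67*10)) = √((-17 + 64*(-239)) + (211 - 440*(-67*10)*(-136))) = √((-17 - 15296) + (211 - 440*(-670)*(-136))) = √(-15313 + (211 - 40092800)) = √(-15313 - 40092589) = √(-40107902) = I*√40107902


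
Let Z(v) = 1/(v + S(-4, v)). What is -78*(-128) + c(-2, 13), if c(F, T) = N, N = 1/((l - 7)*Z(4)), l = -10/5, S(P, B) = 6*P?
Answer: 89876/9 ≈ 9986.2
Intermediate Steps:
l = -2 (l = -10*⅕ = -2)
Z(v) = 1/(-24 + v) (Z(v) = 1/(v + 6*(-4)) = 1/(v - 24) = 1/(-24 + v))
N = 20/9 (N = 1/((-2 - 7)*(1/(-24 + 4))) = 1/((-9)*(1/(-20))) = -1/(9*(-1/20)) = -⅑*(-20) = 20/9 ≈ 2.2222)
c(F, T) = 20/9
-78*(-128) + c(-2, 13) = -78*(-128) + 20/9 = 9984 + 20/9 = 89876/9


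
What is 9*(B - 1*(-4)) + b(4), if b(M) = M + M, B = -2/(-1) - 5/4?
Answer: 203/4 ≈ 50.750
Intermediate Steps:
B = ¾ (B = -2*(-1) - 5*¼ = 2 - 5/4 = ¾ ≈ 0.75000)
b(M) = 2*M
9*(B - 1*(-4)) + b(4) = 9*(¾ - 1*(-4)) + 2*4 = 9*(¾ + 4) + 8 = 9*(19/4) + 8 = 171/4 + 8 = 203/4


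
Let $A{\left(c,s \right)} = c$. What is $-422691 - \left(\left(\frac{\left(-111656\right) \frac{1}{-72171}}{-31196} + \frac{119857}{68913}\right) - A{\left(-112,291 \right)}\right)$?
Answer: $- \frac{1822217180506584778}{4309831493253} \approx -4.228 \cdot 10^{5}$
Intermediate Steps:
$-422691 - \left(\left(\frac{\left(-111656\right) \frac{1}{-72171}}{-31196} + \frac{119857}{68913}\right) - A{\left(-112,291 \right)}\right) = -422691 - \left(\left(\frac{\left(-111656\right) \frac{1}{-72171}}{-31196} + \frac{119857}{68913}\right) - -112\right) = -422691 - \left(\left(\left(-111656\right) \left(- \frac{1}{72171}\right) \left(- \frac{1}{31196}\right) + 119857 \cdot \frac{1}{68913}\right) + 112\right) = -422691 - \left(\left(\frac{111656}{72171} \left(- \frac{1}{31196}\right) + \frac{119857}{68913}\right) + 112\right) = -422691 - \left(\left(- \frac{27914}{562861629} + \frac{119857}{68913}\right) + 112\right) = -422691 - \left(\frac{7495664736619}{4309831493253} + 112\right) = -422691 - \frac{490196791980955}{4309831493253} = - \frac{1822217180506584778}{4309831493253}$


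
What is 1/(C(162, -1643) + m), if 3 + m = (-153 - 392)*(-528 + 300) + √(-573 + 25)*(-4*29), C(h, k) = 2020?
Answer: 126277/15953254617 + 232*I*√137/15953254617 ≈ 7.9154e-6 + 1.7022e-7*I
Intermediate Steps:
m = 124257 - 232*I*√137 (m = -3 + ((-153 - 392)*(-528 + 300) + √(-573 + 25)*(-4*29)) = -3 + (-545*(-228) + √(-548)*(-116)) = -3 + (124260 + (2*I*√137)*(-116)) = -3 + (124260 - 232*I*√137) = 124257 - 232*I*√137 ≈ 1.2426e+5 - 2715.5*I)
1/(C(162, -1643) + m) = 1/(2020 + (124257 - 232*I*√137)) = 1/(126277 - 232*I*√137)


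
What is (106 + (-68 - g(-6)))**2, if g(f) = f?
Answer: 1936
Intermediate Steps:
(106 + (-68 - g(-6)))**2 = (106 + (-68 - 1*(-6)))**2 = (106 + (-68 + 6))**2 = (106 - 62)**2 = 44**2 = 1936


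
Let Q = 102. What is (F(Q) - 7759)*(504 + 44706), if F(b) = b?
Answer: -346172970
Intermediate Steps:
(F(Q) - 7759)*(504 + 44706) = (102 - 7759)*(504 + 44706) = -7657*45210 = -346172970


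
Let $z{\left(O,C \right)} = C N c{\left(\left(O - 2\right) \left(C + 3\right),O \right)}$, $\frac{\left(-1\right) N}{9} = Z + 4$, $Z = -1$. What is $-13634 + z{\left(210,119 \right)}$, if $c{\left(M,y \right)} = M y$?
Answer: $-17121962114$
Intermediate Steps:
$N = -27$ ($N = - 9 \left(-1 + 4\right) = \left(-9\right) 3 = -27$)
$z{\left(O,C \right)} = - 27 C O \left(-2 + O\right) \left(3 + C\right)$ ($z{\left(O,C \right)} = C \left(-27\right) \left(O - 2\right) \left(C + 3\right) O = - 27 C \left(-2 + O\right) \left(3 + C\right) O = - 27 C O \left(-2 + O\right) \left(3 + C\right)$)
$-13634 + z{\left(210,119 \right)} = -13634 + 27 \cdot 119 \cdot 210 \left(6 - 630 + 2 \cdot 119 - 119 \cdot 210\right) = -13634 + 27 \cdot 119 \cdot 210 \left(6 - 630 + 238 - 24990\right) = -13634 + 27 \cdot 119 \cdot 210 \left(-25376\right) = -13634 - 17121948480 = -17121962114$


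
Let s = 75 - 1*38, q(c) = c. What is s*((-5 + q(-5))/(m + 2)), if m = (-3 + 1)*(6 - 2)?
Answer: 185/3 ≈ 61.667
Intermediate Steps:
m = -8 (m = -2*4 = -8)
s = 37 (s = 75 - 38 = 37)
s*((-5 + q(-5))/(m + 2)) = 37*((-5 - 5)/(-8 + 2)) = 37*(-10/(-6)) = 37*(-10*(-⅙)) = 37*(5/3) = 185/3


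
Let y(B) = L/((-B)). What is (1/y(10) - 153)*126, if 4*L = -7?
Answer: -18558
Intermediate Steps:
L = -7/4 (L = (¼)*(-7) = -7/4 ≈ -1.7500)
y(B) = 7/(4*B) (y(B) = -7*(-1/B)/4 = -(-7)/(4*B) = 7/(4*B))
(1/y(10) - 153)*126 = (1/((7/4)/10) - 153)*126 = (1/((7/4)*(⅒)) - 153)*126 = (1/(7/40) - 153)*126 = (40/7 - 153)*126 = -1031/7*126 = -18558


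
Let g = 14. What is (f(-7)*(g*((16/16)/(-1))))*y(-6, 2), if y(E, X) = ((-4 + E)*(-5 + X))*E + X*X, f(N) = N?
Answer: -17248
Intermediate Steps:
y(E, X) = X² + E*(-5 + X)*(-4 + E) (y(E, X) = ((-5 + X)*(-4 + E))*E + X² = E*(-5 + X)*(-4 + E) + X² = X² + E*(-5 + X)*(-4 + E))
(f(-7)*(g*((16/16)/(-1))))*y(-6, 2) = (-98*(16/16)/(-1))*(2² - 5*(-6)² + 20*(-6) + 2*(-6)² - 4*(-6)*2) = (-98*(16*(1/16))*(-1))*(4 - 5*36 - 120 + 2*36 + 48) = (-98*1*(-1))*(4 - 180 - 120 + 72 + 48) = -98*(-1)*(-176) = -7*(-14)*(-176) = 98*(-176) = -17248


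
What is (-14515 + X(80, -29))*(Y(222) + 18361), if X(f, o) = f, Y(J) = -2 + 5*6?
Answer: -265445215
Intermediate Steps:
Y(J) = 28 (Y(J) = -2 + 30 = 28)
(-14515 + X(80, -29))*(Y(222) + 18361) = (-14515 + 80)*(28 + 18361) = -14435*18389 = -265445215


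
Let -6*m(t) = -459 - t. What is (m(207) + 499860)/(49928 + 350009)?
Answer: 499971/399937 ≈ 1.2501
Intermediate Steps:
m(t) = 153/2 + t/6 (m(t) = -(-459 - t)/6 = 153/2 + t/6)
(m(207) + 499860)/(49928 + 350009) = ((153/2 + (1/6)*207) + 499860)/(49928 + 350009) = ((153/2 + 69/2) + 499860)/399937 = (111 + 499860)*(1/399937) = 499971*(1/399937) = 499971/399937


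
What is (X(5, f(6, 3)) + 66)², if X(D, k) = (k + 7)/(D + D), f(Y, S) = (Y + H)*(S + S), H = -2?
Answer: 477481/100 ≈ 4774.8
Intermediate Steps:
f(Y, S) = 2*S*(-2 + Y) (f(Y, S) = (Y - 2)*(S + S) = (-2 + Y)*(2*S) = 2*S*(-2 + Y))
X(D, k) = (7 + k)/(2*D) (X(D, k) = (7 + k)/((2*D)) = (7 + k)*(1/(2*D)) = (7 + k)/(2*D))
(X(5, f(6, 3)) + 66)² = ((½)*(7 + 2*3*(-2 + 6))/5 + 66)² = ((½)*(⅕)*(7 + 2*3*4) + 66)² = ((½)*(⅕)*(7 + 24) + 66)² = ((½)*(⅕)*31 + 66)² = (31/10 + 66)² = (691/10)² = 477481/100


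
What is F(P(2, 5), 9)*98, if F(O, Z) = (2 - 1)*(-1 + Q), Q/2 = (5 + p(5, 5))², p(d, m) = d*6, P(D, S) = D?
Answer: 240002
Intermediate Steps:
p(d, m) = 6*d
Q = 2450 (Q = 2*(5 + 6*5)² = 2*(5 + 30)² = 2*35² = 2*1225 = 2450)
F(O, Z) = 2449 (F(O, Z) = (2 - 1)*(-1 + 2450) = 1*2449 = 2449)
F(P(2, 5), 9)*98 = 2449*98 = 240002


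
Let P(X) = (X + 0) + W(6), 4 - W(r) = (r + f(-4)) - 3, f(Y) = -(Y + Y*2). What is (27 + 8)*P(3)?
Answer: -280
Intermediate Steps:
f(Y) = -3*Y (f(Y) = -(Y + 2*Y) = -3*Y)
W(r) = -5 - r (W(r) = 4 - ((r - 3*(-4)) - 3) = 4 - ((r + 12) - 3) = 4 - ((12 + r) - 3) = 4 - (9 + r) = 4 + (-9 - r) = -5 - r)
P(X) = -11 + X (P(X) = (X + 0) + (-5 - 1*6) = X + (-5 - 6) = X - 11 = -11 + X)
(27 + 8)*P(3) = (27 + 8)*(-11 + 3) = 35*(-8) = -280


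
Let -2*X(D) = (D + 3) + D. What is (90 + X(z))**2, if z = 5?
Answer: 27889/4 ≈ 6972.3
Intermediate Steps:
X(D) = -3/2 - D (X(D) = -((D + 3) + D)/2 = -((3 + D) + D)/2 = -(3 + 2*D)/2 = -3/2 - D)
(90 + X(z))**2 = (90 + (-3/2 - 1*5))**2 = (90 + (-3/2 - 5))**2 = (90 - 13/2)**2 = (167/2)**2 = 27889/4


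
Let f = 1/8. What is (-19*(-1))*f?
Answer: 19/8 ≈ 2.3750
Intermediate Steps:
f = ⅛ ≈ 0.12500
(-19*(-1))*f = -19*(-1)*(⅛) = 19*(⅛) = 19/8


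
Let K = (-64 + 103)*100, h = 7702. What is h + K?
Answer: 11602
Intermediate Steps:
K = 3900 (K = 39*100 = 3900)
h + K = 7702 + 3900 = 11602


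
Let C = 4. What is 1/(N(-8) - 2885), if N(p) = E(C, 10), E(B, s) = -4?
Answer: -1/2889 ≈ -0.00034614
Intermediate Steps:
N(p) = -4
1/(N(-8) - 2885) = 1/(-4 - 2885) = 1/(-2889) = -1/2889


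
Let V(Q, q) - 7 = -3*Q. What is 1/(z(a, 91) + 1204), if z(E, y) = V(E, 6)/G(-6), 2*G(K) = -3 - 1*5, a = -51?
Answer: 1/1164 ≈ 0.00085911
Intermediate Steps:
G(K) = -4 (G(K) = (-3 - 1*5)/2 = (-3 - 5)/2 = (1/2)*(-8) = -4)
V(Q, q) = 7 - 3*Q
z(E, y) = -7/4 + 3*E/4 (z(E, y) = (7 - 3*E)/(-4) = (7 - 3*E)*(-1/4) = -7/4 + 3*E/4)
1/(z(a, 91) + 1204) = 1/((-7/4 + (3/4)*(-51)) + 1204) = 1/((-7/4 - 153/4) + 1204) = 1/(-40 + 1204) = 1/1164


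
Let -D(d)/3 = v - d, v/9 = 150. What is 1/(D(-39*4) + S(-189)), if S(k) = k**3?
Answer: -1/6755787 ≈ -1.4802e-7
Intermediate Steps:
v = 1350 (v = 9*150 = 1350)
D(d) = -4050 + 3*d (D(d) = -3*(1350 - d) = -4050 + 3*d)
1/(D(-39*4) + S(-189)) = 1/((-4050 + 3*(-39*4)) + (-189)**3) = 1/((-4050 + 3*(-156)) - 6751269) = 1/((-4050 - 468) - 6751269) = 1/(-4518 - 6751269) = 1/(-6755787) = -1/6755787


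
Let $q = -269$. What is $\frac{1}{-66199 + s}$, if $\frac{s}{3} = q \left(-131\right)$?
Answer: $\frac{1}{39518} \approx 2.5305 \cdot 10^{-5}$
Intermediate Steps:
$s = 105717$ ($s = 3 \left(\left(-269\right) \left(-131\right)\right) = 3 \cdot 35239 = 105717$)
$\frac{1}{-66199 + s} = \frac{1}{-66199 + 105717} = \frac{1}{39518}$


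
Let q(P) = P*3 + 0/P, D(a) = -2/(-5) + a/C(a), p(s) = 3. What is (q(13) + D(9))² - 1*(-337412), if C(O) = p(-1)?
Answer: 8480244/25 ≈ 3.3921e+5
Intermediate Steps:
C(O) = 3
D(a) = ⅖ + a/3 (D(a) = -2/(-5) + a/3 = -2*(-⅕) + a*(⅓) = ⅖ + a/3)
q(P) = 3*P (q(P) = 3*P + 0 = 3*P)
(q(13) + D(9))² - 1*(-337412) = (3*13 + (⅖ + (⅓)*9))² - 1*(-337412) = (39 + (⅖ + 3))² + 337412 = (39 + 17/5)² + 337412 = (212/5)² + 337412 = 44944/25 + 337412 = 8480244/25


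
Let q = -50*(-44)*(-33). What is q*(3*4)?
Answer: -871200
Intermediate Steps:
q = -72600 (q = 2200*(-33) = -72600)
q*(3*4) = -217800*4 = -72600*12 = -871200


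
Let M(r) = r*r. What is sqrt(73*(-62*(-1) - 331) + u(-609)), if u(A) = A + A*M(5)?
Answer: I*sqrt(35471) ≈ 188.34*I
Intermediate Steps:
M(r) = r**2
u(A) = 26*A (u(A) = A + A*5**2 = A + A*25 = A + 25*A = 26*A)
sqrt(73*(-62*(-1) - 331) + u(-609)) = sqrt(73*(-62*(-1) - 331) + 26*(-609)) = sqrt(73*(62 - 331) - 15834) = sqrt(73*(-269) - 15834) = sqrt(-19637 - 15834) = sqrt(-35471) = I*sqrt(35471)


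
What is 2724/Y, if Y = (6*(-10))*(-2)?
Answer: 227/10 ≈ 22.700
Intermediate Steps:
Y = 120 (Y = -60*(-2) = 120)
2724/Y = 2724/120 = 2724*(1/120) = 227/10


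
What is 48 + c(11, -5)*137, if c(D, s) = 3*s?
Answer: -2007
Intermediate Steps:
48 + c(11, -5)*137 = 48 + (3*(-5))*137 = 48 - 15*137 = 48 - 2055 = -2007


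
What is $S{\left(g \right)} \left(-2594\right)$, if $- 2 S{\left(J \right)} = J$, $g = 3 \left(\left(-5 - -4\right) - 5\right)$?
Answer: $-23346$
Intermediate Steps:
$g = -18$ ($g = 3 \left(\left(-5 + 4\right) - 5\right) = 3 \left(-1 - 5\right) = 3 \left(-6\right) = -18$)
$S{\left(J \right)} = - \frac{J}{2}$
$S{\left(g \right)} \left(-2594\right) = \left(- \frac{1}{2}\right) \left(-18\right) \left(-2594\right) = 9 \left(-2594\right) = -23346$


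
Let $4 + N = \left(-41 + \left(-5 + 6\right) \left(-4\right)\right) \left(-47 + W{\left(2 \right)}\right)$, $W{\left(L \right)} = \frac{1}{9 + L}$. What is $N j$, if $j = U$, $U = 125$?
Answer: $\frac{2897000}{11} \approx 2.6336 \cdot 10^{5}$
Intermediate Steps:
$j = 125$
$N = \frac{23176}{11}$ ($N = -4 + \left(-41 + \left(-5 + 6\right) \left(-4\right)\right) \left(-47 + \frac{1}{9 + 2}\right) = -4 + \left(-41 + 1 \left(-4\right)\right) \left(-47 + \frac{1}{11}\right) = -4 + \left(-41 - 4\right) \left(-47 + \frac{1}{11}\right) = -4 - - \frac{23220}{11} = -4 + \frac{23220}{11} = \frac{23176}{11} \approx 2106.9$)
$N j = \frac{23176}{11} \cdot 125 = \frac{2897000}{11}$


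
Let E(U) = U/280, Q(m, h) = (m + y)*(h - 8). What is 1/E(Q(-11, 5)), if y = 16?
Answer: -56/3 ≈ -18.667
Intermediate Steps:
Q(m, h) = (-8 + h)*(16 + m) (Q(m, h) = (m + 16)*(h - 8) = (16 + m)*(-8 + h) = (-8 + h)*(16 + m))
E(U) = U/280 (E(U) = U*(1/280) = U/280)
1/E(Q(-11, 5)) = 1/((-128 - 8*(-11) + 16*5 + 5*(-11))/280) = 1/((-128 + 88 + 80 - 55)/280) = 1/((1/280)*(-15)) = 1/(-3/56) = -56/3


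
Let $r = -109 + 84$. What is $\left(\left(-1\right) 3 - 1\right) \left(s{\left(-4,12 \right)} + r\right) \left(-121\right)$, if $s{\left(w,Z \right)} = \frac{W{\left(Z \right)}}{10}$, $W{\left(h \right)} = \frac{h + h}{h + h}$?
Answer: $- \frac{60258}{5} \approx -12052.0$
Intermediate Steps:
$r = -25$
$W{\left(h \right)} = 1$ ($W{\left(h \right)} = \frac{2 h}{2 h} = 2 h \frac{1}{2 h} = 1$)
$s{\left(w,Z \right)} = \frac{1}{10}$ ($s{\left(w,Z \right)} = 1 \cdot \frac{1}{10} = \frac{1}{10}$)
$\left(\left(-1\right) 3 - 1\right) \left(s{\left(-4,12 \right)} + r\right) \left(-121\right) = \left(\left(-1\right) 3 - 1\right) \left(\frac{1}{10} - 25\right) \left(-121\right) = \left(-3 - 1\right) \left(\left(- \frac{249}{10}\right) \left(-121\right)\right) = \left(-4\right) \frac{30129}{10} = - \frac{60258}{5}$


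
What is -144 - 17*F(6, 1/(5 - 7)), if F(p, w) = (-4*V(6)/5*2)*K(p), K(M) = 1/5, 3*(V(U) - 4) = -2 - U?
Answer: -10256/75 ≈ -136.75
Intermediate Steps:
V(U) = 10/3 - U/3 (V(U) = 4 + (-2 - U)/3 = 4 + (-⅔ - U/3) = 10/3 - U/3)
K(M) = ⅕
F(p, w) = -32/75 (F(p, w) = -4*(10/3 - ⅓*6)/5*2*(⅕) = -4*(10/3 - 2)*(⅕)*2*(⅕) = -4*(4/3)*(⅕)*2*(⅕) = -16*2/15*(⅕) = -4*8/15*(⅕) = -32/15*⅕ = -32/75)
-144 - 17*F(6, 1/(5 - 7)) = -144 - 17*(-32/75) = -144 + 544/75 = -10256/75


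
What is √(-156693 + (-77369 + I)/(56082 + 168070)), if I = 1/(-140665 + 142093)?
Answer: I*√1003395666016366757274/80022264 ≈ 395.85*I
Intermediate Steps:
I = 1/1428 ≈ 0.00070028
√(-156693 + (-77369 + I)/(56082 + 168070)) = √(-156693 + (-77369 + 1/1428)/(56082 + 168070)) = √(-156693 - 110482931/1428/224152) = √(-156693 - 110482931/1428*1/224152) = √(-156693 - 110482931/320089056) = √(-50155824934739/320089056) = I*√1003395666016366757274/80022264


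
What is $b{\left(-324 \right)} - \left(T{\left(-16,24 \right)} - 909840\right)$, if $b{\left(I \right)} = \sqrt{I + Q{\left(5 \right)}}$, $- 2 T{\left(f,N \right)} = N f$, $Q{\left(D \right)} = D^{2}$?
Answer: $909648 + i \sqrt{299} \approx 9.0965 \cdot 10^{5} + 17.292 i$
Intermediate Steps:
$T{\left(f,N \right)} = - \frac{N f}{2}$
$b{\left(I \right)} = \sqrt{25 + I}$ ($b{\left(I \right)} = \sqrt{I + 5^{2}} = \sqrt{I + 25} = \sqrt{25 + I}$)
$b{\left(-324 \right)} - \left(T{\left(-16,24 \right)} - 909840\right) = \sqrt{25 - 324} - \left(\left(- \frac{1}{2}\right) 24 \left(-16\right) - 909840\right) = \sqrt{-299} - \left(192 - 909840\right) = i \sqrt{299} - -909648 = i \sqrt{299} + 909648 = 909648 + i \sqrt{299}$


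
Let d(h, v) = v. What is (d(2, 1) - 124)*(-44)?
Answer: 5412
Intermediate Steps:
(d(2, 1) - 124)*(-44) = (1 - 124)*(-44) = -123*(-44) = 5412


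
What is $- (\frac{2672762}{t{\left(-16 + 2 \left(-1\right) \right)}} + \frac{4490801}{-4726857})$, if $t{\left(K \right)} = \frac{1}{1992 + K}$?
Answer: $- \frac{24939049675582315}{4726857} \approx -5.276 \cdot 10^{9}$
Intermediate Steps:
$- (\frac{2672762}{t{\left(-16 + 2 \left(-1\right) \right)}} + \frac{4490801}{-4726857}) = - (\frac{2672762}{\frac{1}{1992 + \left(-16 + 2 \left(-1\right)\right)}} + \frac{4490801}{-4726857}) = - (\frac{2672762}{\frac{1}{1992 - 18}} + 4490801 \left(- \frac{1}{4726857}\right)) = - (\frac{2672762}{\frac{1}{1992 - 18}} - \frac{4490801}{4726857}) = - (\frac{2672762}{\frac{1}{1974}} - \frac{4490801}{4726857}) = - (2672762 \frac{1}{\frac{1}{1974}} - \frac{4490801}{4726857}) = - (2672762 \cdot 1974 - \frac{4490801}{4726857}) = - (5276032188 - \frac{4490801}{4726857}) = \left(-1\right) \frac{24939049675582315}{4726857} = - \frac{24939049675582315}{4726857}$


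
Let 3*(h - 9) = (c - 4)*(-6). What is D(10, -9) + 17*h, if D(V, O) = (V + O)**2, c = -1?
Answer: 324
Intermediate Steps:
D(V, O) = (O + V)**2
h = 19 (h = 9 + ((-1 - 4)*(-6))/3 = 9 + (-5*(-6))/3 = 9 + (1/3)*30 = 9 + 10 = 19)
D(10, -9) + 17*h = (-9 + 10)**2 + 17*19 = 1**2 + 323 = 1 + 323 = 324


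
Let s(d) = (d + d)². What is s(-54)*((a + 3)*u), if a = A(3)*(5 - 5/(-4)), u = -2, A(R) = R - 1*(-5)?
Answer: -1236384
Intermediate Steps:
A(R) = 5 + R (A(R) = R + 5 = 5 + R)
a = 50 (a = (5 + 3)*(5 - 5/(-4)) = 8*(5 - 5*(-¼)) = 8*(5 + 5/4) = 8*(25/4) = 50)
s(d) = 4*d² (s(d) = (2*d)² = 4*d²)
s(-54)*((a + 3)*u) = (4*(-54)²)*((50 + 3)*(-2)) = (4*2916)*(53*(-2)) = 11664*(-106) = -1236384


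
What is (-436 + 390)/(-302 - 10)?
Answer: 23/156 ≈ 0.14744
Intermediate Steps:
(-436 + 390)/(-302 - 10) = -46/(-312) = -46*(-1/312) = 23/156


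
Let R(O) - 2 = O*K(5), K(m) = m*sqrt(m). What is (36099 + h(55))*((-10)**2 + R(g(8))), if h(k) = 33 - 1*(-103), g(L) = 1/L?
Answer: 3695970 + 181175*sqrt(5)/8 ≈ 3.7466e+6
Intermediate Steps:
K(m) = m**(3/2)
R(O) = 2 + 5*O*sqrt(5) (R(O) = 2 + O*5**(3/2) = 2 + O*(5*sqrt(5)) = 2 + 5*O*sqrt(5))
h(k) = 136 (h(k) = 33 + 103 = 136)
(36099 + h(55))*((-10)**2 + R(g(8))) = (36099 + 136)*((-10)**2 + (2 + 5*sqrt(5)/8)) = 36235*(100 + (2 + 5*(1/8)*sqrt(5))) = 36235*(100 + (2 + 5*sqrt(5)/8)) = 36235*(102 + 5*sqrt(5)/8) = 3695970 + 181175*sqrt(5)/8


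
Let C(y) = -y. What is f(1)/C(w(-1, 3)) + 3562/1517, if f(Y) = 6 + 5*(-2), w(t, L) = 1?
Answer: 9630/1517 ≈ 6.3481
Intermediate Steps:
f(Y) = -4 (f(Y) = 6 - 10 = -4)
f(1)/C(w(-1, 3)) + 3562/1517 = -4/((-1*1)) + 3562/1517 = -4/(-1) + 3562*(1/1517) = -4*(-1) + 3562/1517 = 4 + 3562/1517 = 9630/1517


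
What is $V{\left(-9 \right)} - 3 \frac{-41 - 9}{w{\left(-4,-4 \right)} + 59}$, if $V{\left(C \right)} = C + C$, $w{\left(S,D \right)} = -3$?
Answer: $- \frac{429}{28} \approx -15.321$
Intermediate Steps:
$V{\left(C \right)} = 2 C$
$V{\left(-9 \right)} - 3 \frac{-41 - 9}{w{\left(-4,-4 \right)} + 59} = 2 \left(-9\right) - 3 \frac{-41 - 9}{-3 + 59} = -18 - 3 \left(- \frac{50}{56}\right) = -18 - 3 \left(\left(-50\right) \frac{1}{56}\right) = -18 - - \frac{75}{28} = -18 + \frac{75}{28} = - \frac{429}{28}$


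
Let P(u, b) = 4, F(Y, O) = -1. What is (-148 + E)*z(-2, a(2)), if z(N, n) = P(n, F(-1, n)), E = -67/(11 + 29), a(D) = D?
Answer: -5987/10 ≈ -598.70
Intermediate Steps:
E = -67/40 ≈ -1.6750
z(N, n) = 4
(-148 + E)*z(-2, a(2)) = (-148 - 67/40)*4 = -5987/40*4 = -5987/10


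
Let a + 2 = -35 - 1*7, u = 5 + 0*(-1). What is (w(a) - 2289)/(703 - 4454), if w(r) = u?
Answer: 2284/3751 ≈ 0.60890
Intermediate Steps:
u = 5 (u = 5 + 0 = 5)
a = -44 (a = -2 + (-35 - 1*7) = -2 + (-35 - 7) = -2 - 42 = -44)
w(r) = 5
(w(a) - 2289)/(703 - 4454) = (5 - 2289)/(703 - 4454) = -2284/(-3751) = -2284*(-1/3751) = 2284/3751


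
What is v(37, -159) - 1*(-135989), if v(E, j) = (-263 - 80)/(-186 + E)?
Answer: 20262704/149 ≈ 1.3599e+5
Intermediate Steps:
v(E, j) = -343/(-186 + E)
v(37, -159) - 1*(-135989) = -343/(-186 + 37) - 1*(-135989) = -343/(-149) + 135989 = -343*(-1/149) + 135989 = 343/149 + 135989 = 20262704/149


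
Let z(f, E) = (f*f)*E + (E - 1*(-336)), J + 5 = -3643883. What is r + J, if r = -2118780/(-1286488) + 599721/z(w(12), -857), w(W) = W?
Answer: -145239282211769951/39858292838 ≈ -3.6439e+6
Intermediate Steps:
J = -3643888 (J = -5 - 3643883 = -3643888)
z(f, E) = 336 + E + E*f² (z(f, E) = f²*E + (E + 336) = E*f² + (336 + E) = 336 + E + E*f²)
r = -127238895807/39858292838 (r = -2118780/(-1286488) + 599721/(336 - 857 - 857*12²) = -2118780*(-1/1286488) + 599721/(336 - 857 - 857*144) = 529695/321622 + 599721/(336 - 857 - 123408) = 529695/321622 + 599721/(-123929) = 529695/321622 + 599721*(-1/123929) = 529695/321622 - 599721/123929 = -127238895807/39858292838 ≈ -3.1923)
r + J = -127238895807/39858292838 - 3643888 = -145239282211769951/39858292838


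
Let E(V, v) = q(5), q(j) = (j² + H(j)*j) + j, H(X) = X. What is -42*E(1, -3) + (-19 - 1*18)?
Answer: -2347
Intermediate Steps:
q(j) = j + 2*j² (q(j) = (j² + j*j) + j = (j² + j²) + j = 2*j² + j = j + 2*j²)
E(V, v) = 55 (E(V, v) = 5*(1 + 2*5) = 5*(1 + 10) = 5*11 = 55)
-42*E(1, -3) + (-19 - 1*18) = -42*55 + (-19 - 1*18) = -2310 + (-19 - 18) = -2310 - 37 = -2347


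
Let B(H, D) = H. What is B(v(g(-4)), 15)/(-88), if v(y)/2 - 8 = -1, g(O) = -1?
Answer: -7/44 ≈ -0.15909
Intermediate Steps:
v(y) = 14 (v(y) = 16 + 2*(-1) = 16 - 2 = 14)
B(v(g(-4)), 15)/(-88) = 14/(-88) = 14*(-1/88) = -7/44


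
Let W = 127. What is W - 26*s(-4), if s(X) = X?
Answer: 231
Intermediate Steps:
W - 26*s(-4) = 127 - 26*(-4) = 127 + 104 = 231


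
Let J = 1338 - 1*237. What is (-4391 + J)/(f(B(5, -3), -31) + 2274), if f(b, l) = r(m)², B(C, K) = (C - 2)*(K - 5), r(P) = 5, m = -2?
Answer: -3290/2299 ≈ -1.4311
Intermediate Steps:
B(C, K) = (-5 + K)*(-2 + C) (B(C, K) = (-2 + C)*(-5 + K) = (-5 + K)*(-2 + C))
J = 1101 (J = 1338 - 237 = 1101)
f(b, l) = 25 (f(b, l) = 5² = 25)
(-4391 + J)/(f(B(5, -3), -31) + 2274) = (-4391 + 1101)/(25 + 2274) = -3290/2299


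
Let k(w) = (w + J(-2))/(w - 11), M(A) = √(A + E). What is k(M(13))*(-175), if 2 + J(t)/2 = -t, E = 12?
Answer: 875/6 ≈ 145.83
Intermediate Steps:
J(t) = -4 - 2*t (J(t) = -4 + 2*(-t) = -4 - 2*t)
M(A) = √(12 + A) (M(A) = √(A + 12) = √(12 + A))
k(w) = w/(-11 + w) (k(w) = (w + (-4 - 2*(-2)))/(w - 11) = (w + (-4 + 4))/(-11 + w) = (w + 0)/(-11 + w) = w/(-11 + w))
k(M(13))*(-175) = (√(12 + 13)/(-11 + √(12 + 13)))*(-175) = (√25/(-11 + √25))*(-175) = (5/(-11 + 5))*(-175) = (5/(-6))*(-175) = (5*(-⅙))*(-175) = -⅚*(-175) = 875/6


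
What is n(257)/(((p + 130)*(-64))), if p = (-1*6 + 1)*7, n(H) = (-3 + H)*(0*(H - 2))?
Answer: 0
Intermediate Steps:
n(H) = 0 (n(H) = (-3 + H)*(0*(-2 + H)) = (-3 + H)*0 = 0)
p = -35 (p = (-6 + 1)*7 = -5*7 = -35)
n(257)/(((p + 130)*(-64))) = 0/(((-35 + 130)*(-64))) = 0/((95*(-64))) = 0/(-6080) = 0*(-1/6080) = 0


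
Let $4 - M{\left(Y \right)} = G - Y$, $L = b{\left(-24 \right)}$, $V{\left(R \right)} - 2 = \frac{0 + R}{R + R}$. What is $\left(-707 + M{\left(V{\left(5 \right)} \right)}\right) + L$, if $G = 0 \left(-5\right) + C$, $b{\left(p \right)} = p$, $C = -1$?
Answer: $- \frac{1447}{2} \approx -723.5$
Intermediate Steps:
$V{\left(R \right)} = \frac{5}{2}$ ($V{\left(R \right)} = 2 + \frac{0 + R}{R + R} = 2 + \frac{R}{2 R} = 2 + R \frac{1}{2 R} = 2 + \frac{1}{2} = \frac{5}{2}$)
$G = -1$ ($G = 0 \left(-5\right) - 1 = 0 - 1 = -1$)
$L = -24$
$M{\left(Y \right)} = 5 + Y$ ($M{\left(Y \right)} = 4 - \left(-1 - Y\right) = 4 + \left(1 + Y\right) = 5 + Y$)
$\left(-707 + M{\left(V{\left(5 \right)} \right)}\right) + L = \left(-707 + \left(5 + \frac{5}{2}\right)\right) - 24 = \left(-707 + \frac{15}{2}\right) - 24 = - \frac{1399}{2} - 24 = - \frac{1447}{2}$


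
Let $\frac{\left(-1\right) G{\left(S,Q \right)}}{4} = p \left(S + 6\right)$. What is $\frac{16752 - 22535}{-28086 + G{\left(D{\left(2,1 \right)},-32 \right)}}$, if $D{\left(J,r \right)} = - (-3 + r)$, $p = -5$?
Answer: $\frac{5783}{27926} \approx 0.20708$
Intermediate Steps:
$D{\left(J,r \right)} = 3 - r$
$G{\left(S,Q \right)} = 120 + 20 S$ ($G{\left(S,Q \right)} = - 4 \left(- 5 \left(S + 6\right)\right) = - 4 \left(- 5 \left(6 + S\right)\right) = - 4 \left(-30 - 5 S\right) = 120 + 20 S$)
$\frac{16752 - 22535}{-28086 + G{\left(D{\left(2,1 \right)},-32 \right)}} = \frac{16752 - 22535}{-28086 + \left(120 + 20 \left(3 - 1\right)\right)} = - \frac{5783}{-28086 + \left(120 + 20 \left(3 - 1\right)\right)} = - \frac{5783}{-28086 + \left(120 + 20 \cdot 2\right)} = - \frac{5783}{-28086 + \left(120 + 40\right)} = - \frac{5783}{-28086 + 160} = - \frac{5783}{-27926} = \left(-5783\right) \left(- \frac{1}{27926}\right) = \frac{5783}{27926}$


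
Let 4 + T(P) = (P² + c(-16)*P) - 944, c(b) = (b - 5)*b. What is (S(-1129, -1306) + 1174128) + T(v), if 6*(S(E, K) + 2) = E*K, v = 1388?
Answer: 11435507/3 ≈ 3.8118e+6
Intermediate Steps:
c(b) = b*(-5 + b) (c(b) = (-5 + b)*b = b*(-5 + b))
S(E, K) = -2 + E*K/6 (S(E, K) = -2 + (E*K)/6 = -2 + E*K/6)
T(P) = -948 + P² + 336*P (T(P) = -4 + ((P² + (-16*(-5 - 16))*P) - 944) = -4 + ((P² + (-16*(-21))*P) - 944) = -4 + ((P² + 336*P) - 944) = -4 + (-944 + P² + 336*P) = -948 + P² + 336*P)
(S(-1129, -1306) + 1174128) + T(v) = ((-2 + (⅙)*(-1129)*(-1306)) + 1174128) + (-948 + 1388² + 336*1388) = ((-2 + 737237/3) + 1174128) + (-948 + 1926544 + 466368) = (737231/3 + 1174128) + 2391964 = 4259615/3 + 2391964 = 11435507/3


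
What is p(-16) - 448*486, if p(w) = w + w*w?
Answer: -217488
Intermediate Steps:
p(w) = w + w²
p(-16) - 448*486 = -16*(1 - 16) - 448*486 = -16*(-15) - 217728 = 240 - 217728 = -217488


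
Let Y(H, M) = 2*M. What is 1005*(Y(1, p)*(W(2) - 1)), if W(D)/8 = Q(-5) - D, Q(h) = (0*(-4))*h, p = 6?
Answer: -205020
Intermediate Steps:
Q(h) = 0 (Q(h) = 0*h = 0)
W(D) = -8*D (W(D) = 8*(0 - D) = 8*(-D) = -8*D)
1005*(Y(1, p)*(W(2) - 1)) = 1005*((2*6)*(-8*2 - 1)) = 1005*(12*(-16 - 1)) = 1005*(12*(-17)) = 1005*(-204) = -205020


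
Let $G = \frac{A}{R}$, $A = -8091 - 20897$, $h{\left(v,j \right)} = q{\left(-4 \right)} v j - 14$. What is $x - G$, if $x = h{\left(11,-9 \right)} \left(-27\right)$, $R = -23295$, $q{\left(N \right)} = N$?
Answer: $- \frac{240293618}{23295} \approx -10315.0$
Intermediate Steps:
$h{\left(v,j \right)} = -14 - 4 j v$ ($h{\left(v,j \right)} = - 4 v j - 14 = - 4 j v - 14 = -14 - 4 j v$)
$A = -28988$ ($A = -8091 - 20897 = -28988$)
$x = -10314$ ($x = \left(-14 - \left(-36\right) 11\right) \left(-27\right) = \left(-14 + 396\right) \left(-27\right) = 382 \left(-27\right) = -10314$)
$G = \frac{28988}{23295}$ ($G = - \frac{28988}{-23295} = \left(-28988\right) \left(- \frac{1}{23295}\right) = \frac{28988}{23295} \approx 1.2444$)
$x - G = -10314 - \frac{28988}{23295} = - \frac{240293618}{23295}$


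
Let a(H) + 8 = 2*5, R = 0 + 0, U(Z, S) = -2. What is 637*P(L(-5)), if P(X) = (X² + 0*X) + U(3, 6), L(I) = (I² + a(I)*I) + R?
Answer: 142051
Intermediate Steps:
R = 0
a(H) = 2 (a(H) = -8 + 2*5 = -8 + 10 = 2)
L(I) = I² + 2*I (L(I) = (I² + 2*I) + 0 = I² + 2*I)
P(X) = -2 + X² (P(X) = (X² + 0*X) - 2 = (X² + 0) - 2 = X² - 2 = -2 + X²)
637*P(L(-5)) = 637*(-2 + (-5*(2 - 5))²) = 637*(-2 + (-5*(-3))²) = 637*(-2 + 15²) = 637*(-2 + 225) = 637*223 = 142051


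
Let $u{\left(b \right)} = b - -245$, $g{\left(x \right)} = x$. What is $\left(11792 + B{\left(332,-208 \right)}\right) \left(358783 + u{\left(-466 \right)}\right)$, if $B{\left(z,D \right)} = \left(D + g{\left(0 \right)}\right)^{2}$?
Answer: $19740989472$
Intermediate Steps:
$u{\left(b \right)} = 245 + b$ ($u{\left(b \right)} = b + 245 = 245 + b$)
$B{\left(z,D \right)} = D^{2}$ ($B{\left(z,D \right)} = \left(D + 0\right)^{2} = D^{2}$)
$\left(11792 + B{\left(332,-208 \right)}\right) \left(358783 + u{\left(-466 \right)}\right) = \left(11792 + \left(-208\right)^{2}\right) \left(358783 + \left(245 - 466\right)\right) = \left(11792 + 43264\right) \left(358783 - 221\right) = 55056 \cdot 358562 = 19740989472$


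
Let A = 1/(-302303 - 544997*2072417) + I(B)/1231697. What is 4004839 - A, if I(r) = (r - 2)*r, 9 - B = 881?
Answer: 8661701851874444994417197/2162809338937197700 ≈ 4.0048e+6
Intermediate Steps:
B = -872 (B = 9 - 1*881 = 9 - 881 = -872)
I(r) = r*(-2 + r) (I(r) = (-2 + r)*r = r*(-2 + r))
A = 1338265462905253103/2162809338937197700 (A = 1/(-302303 - 544997*2072417) - 872*(-2 - 872)/1231697 = (1/2072417)/(-847300) - 872*(-874)*(1/1231697) = -1/847300*1/2072417 + 762128*(1/1231697) = -1/1755958924100 + 762128/1231697 = 1338265462905253103/2162809338937197700 ≈ 0.61876)
4004839 - A = 4004839 - 1*1338265462905253103/2162809338937197700 = 4004839 - 1338265462905253103/2162809338937197700 = 8661701851874444994417197/2162809338937197700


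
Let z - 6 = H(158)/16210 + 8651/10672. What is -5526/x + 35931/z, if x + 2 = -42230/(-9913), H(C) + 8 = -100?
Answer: 6231820462199469/2197531540418 ≈ 2835.8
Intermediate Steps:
H(C) = -108 (H(C) = -8 - 100 = -108)
x = 22404/9913 (x = -2 - 42230/(-9913) = -2 - 42230*(-1/9913) = -2 + 42230/9913 = 22404/9913 ≈ 2.2601)
z = 588519427/86496560 (z = 6 + (-108/16210 + 8651/10672) = 6 + (-108*1/16210 + 8651*(1/10672)) = 6 + (-54/8105 + 8651/10672) = 6 + 69540067/86496560 = 588519427/86496560 ≈ 6.8040)
-5526/x + 35931/z = -5526/22404/9913 + 35931/(588519427/86496560) = -5526*9913/22404 + 35931*(86496560/588519427) = -9129873/3734 + 3107907897360/588519427 = 6231820462199469/2197531540418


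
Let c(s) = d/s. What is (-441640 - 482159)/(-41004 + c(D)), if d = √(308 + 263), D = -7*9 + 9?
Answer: 110456488435536/4902752494085 - 49885146*√571/4902752494085 ≈ 22.529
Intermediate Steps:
D = -54 (D = -63 + 9 = -54)
d = √571 ≈ 23.896
c(s) = √571/s
(-441640 - 482159)/(-41004 + c(D)) = (-441640 - 482159)/(-41004 + √571/(-54)) = -923799/(-41004 + √571*(-1/54)) = -923799/(-41004 - √571/54)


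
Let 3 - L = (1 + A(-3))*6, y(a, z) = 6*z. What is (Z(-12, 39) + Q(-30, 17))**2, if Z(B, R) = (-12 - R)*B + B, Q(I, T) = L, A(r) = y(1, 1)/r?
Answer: 370881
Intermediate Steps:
A(r) = 6/r (A(r) = (6*1)/r = 6/r)
L = 9 (L = 3 - (1 + 6/(-3))*6 = 3 - (1 + 6*(-1/3))*6 = 3 - (1 - 2)*6 = 3 - (-1)*6 = 3 - 1*(-6) = 3 + 6 = 9)
Q(I, T) = 9
Z(B, R) = B + B*(-12 - R) (Z(B, R) = B*(-12 - R) + B = B + B*(-12 - R))
(Z(-12, 39) + Q(-30, 17))**2 = (-1*(-12)*(11 + 39) + 9)**2 = (-1*(-12)*50 + 9)**2 = (600 + 9)**2 = 609**2 = 370881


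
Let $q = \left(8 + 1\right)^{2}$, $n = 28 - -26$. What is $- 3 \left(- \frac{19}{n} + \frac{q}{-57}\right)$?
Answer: $\frac{1819}{342} \approx 5.3187$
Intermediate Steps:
$n = 54$ ($n = 28 + 26 = 54$)
$q = 81$ ($q = 9^{2} = 81$)
$- 3 \left(- \frac{19}{n} + \frac{q}{-57}\right) = - 3 \left(- \frac{19}{54} + \frac{81}{-57}\right) = - 3 \left(\left(-19\right) \frac{1}{54} + 81 \left(- \frac{1}{57}\right)\right) = - 3 \left(- \frac{19}{54} - \frac{27}{19}\right) = \left(-3\right) \left(- \frac{1819}{1026}\right) = \frac{1819}{342}$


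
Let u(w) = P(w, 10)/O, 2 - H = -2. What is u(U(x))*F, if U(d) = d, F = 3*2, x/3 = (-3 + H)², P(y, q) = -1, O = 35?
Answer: -6/35 ≈ -0.17143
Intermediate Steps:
H = 4 (H = 2 - 1*(-2) = 2 + 2 = 4)
x = 3 (x = 3*(-3 + 4)² = 3*1² = 3*1 = 3)
F = 6
u(w) = -1/35
u(U(x))*F = -1/35*6 = -6/35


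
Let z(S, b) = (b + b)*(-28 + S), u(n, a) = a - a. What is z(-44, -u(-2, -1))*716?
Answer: 0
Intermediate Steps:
u(n, a) = 0
z(S, b) = 2*b*(-28 + S) (z(S, b) = (2*b)*(-28 + S) = 2*b*(-28 + S))
z(-44, -u(-2, -1))*716 = (2*(-1*0)*(-28 - 44))*716 = (2*0*(-72))*716 = 0*716 = 0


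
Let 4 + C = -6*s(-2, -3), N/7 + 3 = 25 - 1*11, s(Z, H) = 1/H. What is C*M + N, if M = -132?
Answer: 341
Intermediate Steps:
N = 77 (N = -21 + 7*(25 - 1*11) = -21 + 7*(25 - 11) = -21 + 7*14 = -21 + 98 = 77)
C = -2 (C = -4 - 6/(-3) = -4 - 6*(-1/3) = -4 + 2 = -2)
C*M + N = -2*(-132) + 77 = 264 + 77 = 341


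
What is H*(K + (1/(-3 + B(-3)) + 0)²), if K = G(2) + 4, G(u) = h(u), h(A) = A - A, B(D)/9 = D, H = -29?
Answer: -104429/900 ≈ -116.03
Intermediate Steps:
B(D) = 9*D
h(A) = 0
G(u) = 0
K = 4 (K = 0 + 4 = 4)
H*(K + (1/(-3 + B(-3)) + 0)²) = -29*(4 + (1/(-3 + 9*(-3)) + 0)²) = -29*(4 + (1/(-3 - 27) + 0)²) = -29*(4 + (1/(-30) + 0)²) = -29*(4 + (-1/30 + 0)²) = -29*(4 + (-1/30)²) = -29*(4 + 1/900) = -29*3601/900 = -104429/900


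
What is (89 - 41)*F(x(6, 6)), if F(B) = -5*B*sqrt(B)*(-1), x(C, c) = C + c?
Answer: 5760*sqrt(3) ≈ 9976.6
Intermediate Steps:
F(B) = 5*B**(3/2) (F(B) = -5*B**(3/2)*(-1) = 5*B**(3/2))
(89 - 41)*F(x(6, 6)) = (89 - 41)*(5*(6 + 6)**(3/2)) = 48*(5*12**(3/2)) = 48*(5*(24*sqrt(3))) = 48*(120*sqrt(3)) = 5760*sqrt(3)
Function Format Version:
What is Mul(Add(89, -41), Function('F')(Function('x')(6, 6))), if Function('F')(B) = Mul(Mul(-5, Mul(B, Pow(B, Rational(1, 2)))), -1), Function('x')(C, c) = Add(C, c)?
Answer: Mul(5760, Pow(3, Rational(1, 2))) ≈ 9976.6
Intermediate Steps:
Function('F')(B) = Mul(5, Pow(B, Rational(3, 2))) (Function('F')(B) = Mul(Mul(-5, Pow(B, Rational(3, 2))), -1) = Mul(5, Pow(B, Rational(3, 2))))
Mul(Add(89, -41), Function('F')(Function('x')(6, 6))) = Mul(Add(89, -41), Mul(5, Pow(Add(6, 6), Rational(3, 2)))) = Mul(48, Mul(5, Pow(12, Rational(3, 2)))) = Mul(48, Mul(5, Mul(24, Pow(3, Rational(1, 2))))) = Mul(48, Mul(120, Pow(3, Rational(1, 2)))) = Mul(5760, Pow(3, Rational(1, 2)))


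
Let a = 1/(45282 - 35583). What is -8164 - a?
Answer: -79182637/9699 ≈ -8164.0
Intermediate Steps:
a = 1/9699 ≈ 0.00010310
-8164 - a = -8164 - 1*1/9699 = -8164 - 1/9699 = -79182637/9699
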